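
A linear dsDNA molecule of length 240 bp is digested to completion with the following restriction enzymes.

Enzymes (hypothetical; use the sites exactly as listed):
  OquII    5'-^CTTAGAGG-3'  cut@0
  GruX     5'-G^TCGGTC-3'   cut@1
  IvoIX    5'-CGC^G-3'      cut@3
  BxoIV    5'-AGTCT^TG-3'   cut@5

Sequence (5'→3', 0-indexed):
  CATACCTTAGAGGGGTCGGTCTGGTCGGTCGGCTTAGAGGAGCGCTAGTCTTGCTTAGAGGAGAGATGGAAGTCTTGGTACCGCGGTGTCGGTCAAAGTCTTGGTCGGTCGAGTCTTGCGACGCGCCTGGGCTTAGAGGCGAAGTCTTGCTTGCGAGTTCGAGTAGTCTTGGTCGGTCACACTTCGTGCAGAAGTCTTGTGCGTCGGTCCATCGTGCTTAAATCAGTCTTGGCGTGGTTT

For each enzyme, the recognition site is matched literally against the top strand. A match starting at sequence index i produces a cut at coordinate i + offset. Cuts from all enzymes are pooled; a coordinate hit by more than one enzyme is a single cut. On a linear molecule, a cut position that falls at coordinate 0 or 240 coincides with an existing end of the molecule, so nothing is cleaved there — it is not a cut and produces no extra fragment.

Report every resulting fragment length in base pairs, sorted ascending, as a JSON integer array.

Scan for sites:
  OquII CTTAGAGG/0: at [5, 32, 53, 131] ⇒ [5, 32, 53, 131]
  GruX GTCGGTC/1: at [14, 23, 87, 103, 171, 202] ⇒ [15, 24, 88, 104, 172, 203]
  IvoIX CGCG/3: at [81, 121] ⇒ [84, 124]
  BxoIV AGTCTTG/5: at [46, 70, 96, 111, 142, 164, 192, 224] ⇒ [51, 75, 101, 116, 147, 169, 197, 229]

Pooled cuts: [5, 15, 24, 32, 51, 53, 75, 84, 88, 101, 104, 116, 124, 131, 147, 169, 172, 197, 203, 229]

Fragments:
  [0,5): 5 bp
  [5,15): 10 bp
  [15,24): 9 bp
  [24,32): 8 bp
  [32,51): 19 bp
  [51,53): 2 bp
  [53,75): 22 bp
  [75,84): 9 bp
  [84,88): 4 bp
  [88,101): 13 bp
  [101,104): 3 bp
  [104,116): 12 bp
  [116,124): 8 bp
  [124,131): 7 bp
  [131,147): 16 bp
  [147,169): 22 bp
  [169,172): 3 bp
  [172,197): 25 bp
  [197,203): 6 bp
  [203,229): 26 bp
  [229,240): 11 bp

[2,3,3,4,5,6,7,8,8,9,9,10,11,12,13,16,19,22,22,25,26]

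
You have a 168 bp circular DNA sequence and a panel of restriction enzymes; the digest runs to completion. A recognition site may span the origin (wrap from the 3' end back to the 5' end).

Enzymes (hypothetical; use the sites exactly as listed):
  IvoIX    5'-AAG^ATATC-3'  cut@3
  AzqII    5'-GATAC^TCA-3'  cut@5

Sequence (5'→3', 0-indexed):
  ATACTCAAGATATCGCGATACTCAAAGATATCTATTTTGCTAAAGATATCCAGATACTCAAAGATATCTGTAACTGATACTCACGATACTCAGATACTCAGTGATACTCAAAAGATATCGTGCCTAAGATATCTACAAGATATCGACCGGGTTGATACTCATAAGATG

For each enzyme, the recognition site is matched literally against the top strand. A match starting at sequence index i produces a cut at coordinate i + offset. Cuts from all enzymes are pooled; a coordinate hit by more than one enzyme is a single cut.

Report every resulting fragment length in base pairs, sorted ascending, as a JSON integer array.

Site scan:
  IvoIX (AAGATATC, off=3): starts [6, 24, 42, 60, 111, 125, 136] → cuts [9, 27, 45, 63, 114, 128, 139]
  AzqII (GATACTCA, off=5): starts [16, 52, 75, 84, 92, 102, 153, 167] → cuts [4, 21, 57, 80, 89, 97, 107, 158]

Pooled cuts: [4, 9, 21, 27, 45, 57, 63, 80, 89, 97, 107, 114, 128, 139, 158]

Fragments:
  4→9: 5 bp
  9→21: 12 bp
  21→27: 6 bp
  27→45: 18 bp
  45→57: 12 bp
  57→63: 6 bp
  63→80: 17 bp
  80→89: 9 bp
  89→97: 8 bp
  97→107: 10 bp
  107→114: 7 bp
  114→128: 14 bp
  128→139: 11 bp
  139→158: 19 bp
  158→4 (wrap): 168-158+4 = 14 bp

[5,6,6,7,8,9,10,11,12,12,14,14,17,18,19]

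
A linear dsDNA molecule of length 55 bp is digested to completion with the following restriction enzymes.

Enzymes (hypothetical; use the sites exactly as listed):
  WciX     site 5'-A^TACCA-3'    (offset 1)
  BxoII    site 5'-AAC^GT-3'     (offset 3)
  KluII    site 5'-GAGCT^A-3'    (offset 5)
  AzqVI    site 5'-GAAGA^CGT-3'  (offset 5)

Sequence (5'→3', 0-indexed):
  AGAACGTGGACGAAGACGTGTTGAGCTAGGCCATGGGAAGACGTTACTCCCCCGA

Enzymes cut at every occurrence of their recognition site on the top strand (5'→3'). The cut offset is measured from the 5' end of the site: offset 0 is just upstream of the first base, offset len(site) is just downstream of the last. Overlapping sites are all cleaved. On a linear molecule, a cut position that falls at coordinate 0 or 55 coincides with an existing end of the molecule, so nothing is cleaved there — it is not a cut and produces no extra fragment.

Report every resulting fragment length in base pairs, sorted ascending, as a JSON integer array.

[5,11,11,14,14]

Site scan:
  WciX (ATACCA, off=1): no sites
  BxoII (AACGT, off=3): starts [2] → cuts [5]
  KluII (GAGCTA, off=5): starts [22] → cuts [27]
  AzqVI (GAAGACGT, off=5): starts [11, 36] → cuts [16, 41]

All cut coordinates (distinct, sorted): [5, 16, 27, 41]

Fragment lengths:
  [0,5): 5 bp
  [5,16): 11 bp
  [16,27): 11 bp
  [27,41): 14 bp
  [41,55): 14 bp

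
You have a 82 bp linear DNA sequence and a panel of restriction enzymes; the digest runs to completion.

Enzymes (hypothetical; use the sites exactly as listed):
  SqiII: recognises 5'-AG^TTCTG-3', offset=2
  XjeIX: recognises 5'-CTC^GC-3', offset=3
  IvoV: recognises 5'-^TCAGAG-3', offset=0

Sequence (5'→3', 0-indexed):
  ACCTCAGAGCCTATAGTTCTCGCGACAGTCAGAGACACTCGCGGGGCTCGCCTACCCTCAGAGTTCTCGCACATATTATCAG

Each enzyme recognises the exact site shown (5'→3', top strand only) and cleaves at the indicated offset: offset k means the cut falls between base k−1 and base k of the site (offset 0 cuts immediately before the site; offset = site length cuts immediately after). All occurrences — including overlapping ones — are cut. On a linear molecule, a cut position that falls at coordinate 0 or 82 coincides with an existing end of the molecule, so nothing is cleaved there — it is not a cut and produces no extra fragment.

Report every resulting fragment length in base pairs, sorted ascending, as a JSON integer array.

Site scan:
  SqiII (AGTTCTG, off=2): no sites
  XjeIX CTCGC/3: at [18, 37, 46, 65] ⇒ [21, 40, 49, 68]
  IvoV TCAGAG/0: at [3, 28, 57] ⇒ [3, 28, 57]

All cut coordinates (distinct, sorted): [3, 21, 28, 40, 49, 57, 68]

Fragment lengths:
  [0,3): 3 bp
  [3,21): 18 bp
  [21,28): 7 bp
  [28,40): 12 bp
  [40,49): 9 bp
  [49,57): 8 bp
  [57,68): 11 bp
  [68,82): 14 bp

[3,7,8,9,11,12,14,18]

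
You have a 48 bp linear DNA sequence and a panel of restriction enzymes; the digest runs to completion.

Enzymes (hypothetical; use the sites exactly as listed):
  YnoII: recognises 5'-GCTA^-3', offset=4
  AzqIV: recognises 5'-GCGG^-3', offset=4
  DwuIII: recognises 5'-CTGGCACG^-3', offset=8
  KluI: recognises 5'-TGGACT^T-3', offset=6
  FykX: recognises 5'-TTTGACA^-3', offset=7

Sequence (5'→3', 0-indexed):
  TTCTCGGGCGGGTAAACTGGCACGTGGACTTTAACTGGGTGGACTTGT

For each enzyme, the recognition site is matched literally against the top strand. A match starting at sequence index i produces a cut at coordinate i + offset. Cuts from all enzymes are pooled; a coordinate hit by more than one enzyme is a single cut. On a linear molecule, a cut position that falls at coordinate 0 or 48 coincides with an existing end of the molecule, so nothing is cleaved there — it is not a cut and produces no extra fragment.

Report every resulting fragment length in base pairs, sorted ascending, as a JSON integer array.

Per-enzyme occurrences:
  YnoII (GCTA, off=4): no sites
  AzqIV (GCGG, off=4): starts [7] → cuts [11]
  DwuIII (CTGGCACG, off=8): starts [16] → cuts [24]
  KluI (TGGACTT, off=6): starts [24, 39] → cuts [30, 45]
  FykX (TTTGACA, off=7): no sites

Pooled cuts: [11, 24, 30, 45]

Fragments:
  [0,11): 11 bp
  [11,24): 13 bp
  [24,30): 6 bp
  [30,45): 15 bp
  [45,48): 3 bp

[3,6,11,13,15]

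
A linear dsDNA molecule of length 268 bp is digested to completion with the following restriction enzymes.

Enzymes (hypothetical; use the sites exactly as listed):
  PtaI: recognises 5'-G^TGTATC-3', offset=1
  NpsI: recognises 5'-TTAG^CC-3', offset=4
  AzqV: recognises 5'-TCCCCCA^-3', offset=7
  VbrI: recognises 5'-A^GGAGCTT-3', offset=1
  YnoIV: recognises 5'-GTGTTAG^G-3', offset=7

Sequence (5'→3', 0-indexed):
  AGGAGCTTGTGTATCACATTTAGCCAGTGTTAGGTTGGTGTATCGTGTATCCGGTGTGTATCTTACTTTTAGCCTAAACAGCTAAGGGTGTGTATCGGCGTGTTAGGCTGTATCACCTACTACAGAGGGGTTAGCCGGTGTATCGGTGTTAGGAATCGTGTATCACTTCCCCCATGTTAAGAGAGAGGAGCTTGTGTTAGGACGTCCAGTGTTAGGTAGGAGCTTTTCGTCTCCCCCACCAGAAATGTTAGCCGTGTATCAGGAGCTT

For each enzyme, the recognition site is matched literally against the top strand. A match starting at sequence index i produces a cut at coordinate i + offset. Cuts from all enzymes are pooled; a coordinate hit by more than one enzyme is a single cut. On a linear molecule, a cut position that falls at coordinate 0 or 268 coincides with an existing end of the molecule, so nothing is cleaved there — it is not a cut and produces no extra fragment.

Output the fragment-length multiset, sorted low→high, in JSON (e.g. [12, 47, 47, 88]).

[1,3,3,4,5,6,7,7,7,8,10,11,12,13,14,14,14,15,16,16,16,18,20,28]

Site scan:
  PtaI (GTGTATC, off=1): starts [8, 37, 44, 55, 89, 137, 157, 253] → cuts [9, 38, 45, 56, 90, 138, 158, 254]
  NpsI (TTAGCC, off=4): starts [19, 68, 130, 247] → cuts [23, 72, 134, 251]
  AzqV (TCCCCCA, off=7): starts [167, 231] → cuts [174, 238]
  VbrI (AGGAGCTT, off=1): starts [0, 185, 217, 260] → cuts [1, 186, 218, 261]
  YnoIV (GTGTTAGG, off=7): starts [26, 99, 145, 193, 208] → cuts [33, 106, 152, 200, 215]

Pooled cuts: [1, 9, 23, 33, 38, 45, 56, 72, 90, 106, 134, 138, 152, 158, 174, 186, 200, 215, 218, 238, 251, 254, 261]

Fragments:
  [0,1): 1 bp
  [1,9): 8 bp
  [9,23): 14 bp
  [23,33): 10 bp
  [33,38): 5 bp
  [38,45): 7 bp
  [45,56): 11 bp
  [56,72): 16 bp
  [72,90): 18 bp
  [90,106): 16 bp
  [106,134): 28 bp
  [134,138): 4 bp
  [138,152): 14 bp
  [152,158): 6 bp
  [158,174): 16 bp
  [174,186): 12 bp
  [186,200): 14 bp
  [200,215): 15 bp
  [215,218): 3 bp
  [218,238): 20 bp
  [238,251): 13 bp
  [251,254): 3 bp
  [254,261): 7 bp
  [261,268): 7 bp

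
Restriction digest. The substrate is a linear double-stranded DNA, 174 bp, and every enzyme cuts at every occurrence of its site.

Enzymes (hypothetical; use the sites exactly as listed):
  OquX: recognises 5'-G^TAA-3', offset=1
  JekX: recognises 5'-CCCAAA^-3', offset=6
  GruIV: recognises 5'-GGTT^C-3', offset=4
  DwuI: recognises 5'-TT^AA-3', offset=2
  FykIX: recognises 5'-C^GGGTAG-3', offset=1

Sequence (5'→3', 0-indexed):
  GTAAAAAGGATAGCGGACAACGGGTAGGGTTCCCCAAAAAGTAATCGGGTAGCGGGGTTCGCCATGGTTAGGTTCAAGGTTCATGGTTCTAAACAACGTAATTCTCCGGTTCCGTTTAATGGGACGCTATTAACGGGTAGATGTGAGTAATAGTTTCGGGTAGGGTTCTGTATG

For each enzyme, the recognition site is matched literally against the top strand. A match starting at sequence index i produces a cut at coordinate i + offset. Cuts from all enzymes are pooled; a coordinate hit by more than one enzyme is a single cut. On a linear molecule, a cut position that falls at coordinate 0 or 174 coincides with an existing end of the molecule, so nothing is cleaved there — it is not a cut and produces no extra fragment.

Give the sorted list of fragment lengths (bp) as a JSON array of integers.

Scan for sites:
  OquX (GTAA, off=1): starts [0, 40, 97, 146] → cuts [1, 41, 98, 147]
  JekX (CCCAAA, off=6): starts [32] → cuts [38]
  GruIV (GGTTC, off=4): starts [27, 55, 70, 77, 84, 107, 163] → cuts [31, 59, 74, 81, 88, 111, 167]
  DwuI (TTAA, off=2): starts [115, 129] → cuts [117, 131]
  FykIX (CGGGTAG, off=1): starts [20, 45, 133, 156] → cuts [21, 46, 134, 157]

All cut coordinates (distinct, sorted): [1, 21, 31, 38, 41, 46, 59, 74, 81, 88, 98, 111, 117, 131, 134, 147, 157, 167]

Fragments:
  [0,1): 1 bp
  [1,21): 20 bp
  [21,31): 10 bp
  [31,38): 7 bp
  [38,41): 3 bp
  [41,46): 5 bp
  [46,59): 13 bp
  [59,74): 15 bp
  [74,81): 7 bp
  [81,88): 7 bp
  [88,98): 10 bp
  [98,111): 13 bp
  [111,117): 6 bp
  [117,131): 14 bp
  [131,134): 3 bp
  [134,147): 13 bp
  [147,157): 10 bp
  [157,167): 10 bp
  [167,174): 7 bp

[1,3,3,5,6,7,7,7,7,10,10,10,10,13,13,13,14,15,20]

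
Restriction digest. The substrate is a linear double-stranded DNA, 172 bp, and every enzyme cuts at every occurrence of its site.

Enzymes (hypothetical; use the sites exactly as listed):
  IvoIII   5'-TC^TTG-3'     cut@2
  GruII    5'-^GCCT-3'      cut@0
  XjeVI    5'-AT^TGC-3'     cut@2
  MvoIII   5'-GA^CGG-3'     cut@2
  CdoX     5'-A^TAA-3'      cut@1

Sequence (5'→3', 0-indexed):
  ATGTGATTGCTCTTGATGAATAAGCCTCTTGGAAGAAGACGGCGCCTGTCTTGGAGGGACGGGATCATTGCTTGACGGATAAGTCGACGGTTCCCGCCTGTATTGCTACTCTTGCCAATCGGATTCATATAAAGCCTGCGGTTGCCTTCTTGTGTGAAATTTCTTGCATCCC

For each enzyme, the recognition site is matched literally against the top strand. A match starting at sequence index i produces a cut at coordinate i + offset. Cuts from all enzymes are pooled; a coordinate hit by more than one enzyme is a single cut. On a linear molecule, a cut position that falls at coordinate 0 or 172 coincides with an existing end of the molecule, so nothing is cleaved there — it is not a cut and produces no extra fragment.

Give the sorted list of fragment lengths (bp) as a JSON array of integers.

[3,4,4,4,5,5,6,7,7,7,8,8,8,8,8,9,9,9,10,11,14,18]

Scan for sites:
  IvoIII TCTTG/2: at [10, 26, 48, 109, 147, 161] ⇒ [12, 28, 50, 111, 149, 163]
  GruII GCCT/0: at [23, 43, 95, 133, 143] ⇒ [23, 43, 95, 133, 143]
  XjeVI ATTGC/2: at [5, 66, 101] ⇒ [7, 68, 103]
  MvoIII GACGG/2: at [37, 57, 73, 85] ⇒ [39, 59, 75, 87]
  CdoX ATAA/1: at [19, 78, 128] ⇒ [20, 79, 129]

Pooled cuts: [7, 12, 20, 23, 28, 39, 43, 50, 59, 68, 75, 79, 87, 95, 103, 111, 129, 133, 143, 149, 163]

Fragments:
  [0,7): 7 bp
  [7,12): 5 bp
  [12,20): 8 bp
  [20,23): 3 bp
  [23,28): 5 bp
  [28,39): 11 bp
  [39,43): 4 bp
  [43,50): 7 bp
  [50,59): 9 bp
  [59,68): 9 bp
  [68,75): 7 bp
  [75,79): 4 bp
  [79,87): 8 bp
  [87,95): 8 bp
  [95,103): 8 bp
  [103,111): 8 bp
  [111,129): 18 bp
  [129,133): 4 bp
  [133,143): 10 bp
  [143,149): 6 bp
  [149,163): 14 bp
  [163,172): 9 bp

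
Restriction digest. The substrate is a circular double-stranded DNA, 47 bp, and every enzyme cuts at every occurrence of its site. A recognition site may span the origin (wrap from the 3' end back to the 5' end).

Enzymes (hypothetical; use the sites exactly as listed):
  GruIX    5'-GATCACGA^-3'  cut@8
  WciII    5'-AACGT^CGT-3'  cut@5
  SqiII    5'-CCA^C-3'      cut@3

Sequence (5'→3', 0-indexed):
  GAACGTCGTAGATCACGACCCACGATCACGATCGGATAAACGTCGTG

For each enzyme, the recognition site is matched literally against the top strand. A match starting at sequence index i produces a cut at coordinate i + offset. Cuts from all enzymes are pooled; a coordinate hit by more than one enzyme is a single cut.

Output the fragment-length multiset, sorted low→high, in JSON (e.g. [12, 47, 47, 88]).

[4,9,10,12,12]

Per-enzyme occurrences:
  GruIX GATCACGA/8: at [10, 23] ⇒ [18, 31]
  WciII AACGTCGT/5: at [1, 38] ⇒ [6, 43]
  SqiII CCAC/3: at [19] ⇒ [22]

Pooled cuts: [6, 18, 22, 31, 43]

Fragment lengths:
  6→18: 12 bp
  18→22: 4 bp
  22→31: 9 bp
  31→43: 12 bp
  43→6 (wrap): 47-43+6 = 10 bp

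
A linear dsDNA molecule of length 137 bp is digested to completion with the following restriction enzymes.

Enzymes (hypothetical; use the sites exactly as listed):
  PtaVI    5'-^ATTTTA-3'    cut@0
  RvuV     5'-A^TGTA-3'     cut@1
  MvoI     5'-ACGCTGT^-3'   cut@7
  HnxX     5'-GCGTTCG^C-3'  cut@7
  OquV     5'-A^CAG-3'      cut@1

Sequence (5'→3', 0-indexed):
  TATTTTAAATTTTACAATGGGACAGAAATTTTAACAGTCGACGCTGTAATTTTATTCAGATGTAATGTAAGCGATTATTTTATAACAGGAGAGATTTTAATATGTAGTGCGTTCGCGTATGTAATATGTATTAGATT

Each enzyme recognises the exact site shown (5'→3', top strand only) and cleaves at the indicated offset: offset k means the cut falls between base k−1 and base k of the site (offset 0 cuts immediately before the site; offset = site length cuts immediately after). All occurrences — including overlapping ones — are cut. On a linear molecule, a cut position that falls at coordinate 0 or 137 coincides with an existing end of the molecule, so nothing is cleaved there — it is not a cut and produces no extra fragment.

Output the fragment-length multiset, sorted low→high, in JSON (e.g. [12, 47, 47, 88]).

Site scan:
  PtaVI ATTTTA/0: at [1, 8, 27, 48, 76, 93] ⇒ [1, 8, 27, 48, 76, 93]
  RvuV ATGTA/1: at [59, 64, 101, 118, 125] ⇒ [60, 65, 102, 119, 126]
  MvoI ACGCTGT/7: at [40] ⇒ [47]
  HnxX GCGTTCGC/7: at [108] ⇒ [115]
  OquV ACAG/1: at [21, 33, 84] ⇒ [22, 34, 85]

All cut coordinates (distinct, sorted): [1, 8, 22, 27, 34, 47, 48, 60, 65, 76, 85, 93, 102, 115, 119, 126]

Fragments:
  [0,1): 1 bp
  [1,8): 7 bp
  [8,22): 14 bp
  [22,27): 5 bp
  [27,34): 7 bp
  [34,47): 13 bp
  [47,48): 1 bp
  [48,60): 12 bp
  [60,65): 5 bp
  [65,76): 11 bp
  [76,85): 9 bp
  [85,93): 8 bp
  [93,102): 9 bp
  [102,115): 13 bp
  [115,119): 4 bp
  [119,126): 7 bp
  [126,137): 11 bp

[1,1,4,5,5,7,7,7,8,9,9,11,11,12,13,13,14]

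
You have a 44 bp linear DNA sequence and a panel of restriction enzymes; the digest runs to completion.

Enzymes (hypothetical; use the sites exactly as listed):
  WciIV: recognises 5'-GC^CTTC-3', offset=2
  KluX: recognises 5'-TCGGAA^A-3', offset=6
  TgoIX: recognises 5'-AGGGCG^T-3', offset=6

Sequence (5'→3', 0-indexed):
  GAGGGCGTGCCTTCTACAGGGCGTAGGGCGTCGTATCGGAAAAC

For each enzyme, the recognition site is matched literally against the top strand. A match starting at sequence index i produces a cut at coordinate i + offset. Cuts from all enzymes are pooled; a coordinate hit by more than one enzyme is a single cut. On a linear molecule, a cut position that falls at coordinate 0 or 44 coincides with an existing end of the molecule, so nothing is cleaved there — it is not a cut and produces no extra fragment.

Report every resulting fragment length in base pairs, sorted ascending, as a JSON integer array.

[3,3,7,7,11,13]

Site scan:
  WciIV (GCCTTC, off=2): starts [8] → cuts [10]
  KluX (TCGGAAA, off=6): starts [35] → cuts [41]
  TgoIX (AGGGCGT, off=6): starts [1, 17, 24] → cuts [7, 23, 30]

Pooled cuts: [7, 10, 23, 30, 41]

Fragment lengths:
  [0,7): 7 bp
  [7,10): 3 bp
  [10,23): 13 bp
  [23,30): 7 bp
  [30,41): 11 bp
  [41,44): 3 bp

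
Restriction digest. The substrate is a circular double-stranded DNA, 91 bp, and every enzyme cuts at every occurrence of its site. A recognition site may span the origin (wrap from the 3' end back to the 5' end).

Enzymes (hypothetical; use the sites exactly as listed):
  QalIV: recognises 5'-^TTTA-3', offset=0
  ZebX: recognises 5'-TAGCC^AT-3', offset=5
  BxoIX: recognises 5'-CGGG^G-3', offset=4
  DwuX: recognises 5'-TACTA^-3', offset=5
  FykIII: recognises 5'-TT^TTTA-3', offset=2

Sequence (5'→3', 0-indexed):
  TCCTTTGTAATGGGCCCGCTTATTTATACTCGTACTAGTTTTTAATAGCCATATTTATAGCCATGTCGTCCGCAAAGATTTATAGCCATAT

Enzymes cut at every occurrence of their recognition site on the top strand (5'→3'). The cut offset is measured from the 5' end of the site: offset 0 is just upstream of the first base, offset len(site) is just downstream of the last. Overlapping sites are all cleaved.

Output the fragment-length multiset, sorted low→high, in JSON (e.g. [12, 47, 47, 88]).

[3,3,9,9,10,15,16,26]

Scan for sites:
  QalIV TTTA/0: at [22, 40, 53, 78] ⇒ [22, 40, 53, 78]
  ZebX TAGCCAT/5: at [45, 57, 82] ⇒ [50, 62, 87]
  BxoIX (CGGGG, off=4): no sites
  DwuX TACTA/5: at [32] ⇒ [37]
  FykIII TTTTTA/2: at [38] ⇒ [40]

Pooled cuts: [22, 37, 40, 50, 53, 62, 78, 87]

Fragments:
  22→37: 15 bp
  37→40: 3 bp
  40→50: 10 bp
  50→53: 3 bp
  53→62: 9 bp
  62→78: 16 bp
  78→87: 9 bp
  87→22 (wrap): 91-87+22 = 26 bp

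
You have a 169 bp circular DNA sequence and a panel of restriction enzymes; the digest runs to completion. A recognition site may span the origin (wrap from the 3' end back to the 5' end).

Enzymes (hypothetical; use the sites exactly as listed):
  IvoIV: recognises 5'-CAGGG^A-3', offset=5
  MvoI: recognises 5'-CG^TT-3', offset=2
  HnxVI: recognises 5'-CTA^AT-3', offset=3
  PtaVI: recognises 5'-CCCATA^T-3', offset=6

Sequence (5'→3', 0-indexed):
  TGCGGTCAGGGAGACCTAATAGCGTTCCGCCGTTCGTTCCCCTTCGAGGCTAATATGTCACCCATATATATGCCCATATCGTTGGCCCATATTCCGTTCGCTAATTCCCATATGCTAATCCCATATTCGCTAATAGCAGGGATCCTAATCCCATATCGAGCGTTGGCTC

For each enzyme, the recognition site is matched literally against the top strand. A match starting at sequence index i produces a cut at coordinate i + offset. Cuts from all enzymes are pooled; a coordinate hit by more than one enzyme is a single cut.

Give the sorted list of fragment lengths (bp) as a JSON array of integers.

Scan for sites:
  IvoIV (CAGGGA, off=5): starts [6, 136] → cuts [11, 141]
  MvoI (CGTT, off=2): starts [22, 30, 34, 79, 94, 160] → cuts [24, 32, 36, 81, 96, 162]
  HnxVI (CTAAT, off=3): starts [15, 49, 100, 114, 129, 144] → cuts [18, 52, 103, 117, 132, 147]
  PtaVI (CCCATAT, off=6): starts [60, 72, 85, 106, 119, 149] → cuts [66, 78, 91, 112, 125, 155]

All cut coordinates (distinct, sorted): [11, 18, 24, 32, 36, 52, 66, 78, 81, 91, 96, 103, 112, 117, 125, 132, 141, 147, 155, 162]

Fragments:
  11→18: 7 bp
  18→24: 6 bp
  24→32: 8 bp
  32→36: 4 bp
  36→52: 16 bp
  52→66: 14 bp
  66→78: 12 bp
  78→81: 3 bp
  81→91: 10 bp
  91→96: 5 bp
  96→103: 7 bp
  103→112: 9 bp
  112→117: 5 bp
  117→125: 8 bp
  125→132: 7 bp
  132→141: 9 bp
  141→147: 6 bp
  147→155: 8 bp
  155→162: 7 bp
  162→11 (wrap): 169-162+11 = 18 bp

[3,4,5,5,6,6,7,7,7,7,8,8,8,9,9,10,12,14,16,18]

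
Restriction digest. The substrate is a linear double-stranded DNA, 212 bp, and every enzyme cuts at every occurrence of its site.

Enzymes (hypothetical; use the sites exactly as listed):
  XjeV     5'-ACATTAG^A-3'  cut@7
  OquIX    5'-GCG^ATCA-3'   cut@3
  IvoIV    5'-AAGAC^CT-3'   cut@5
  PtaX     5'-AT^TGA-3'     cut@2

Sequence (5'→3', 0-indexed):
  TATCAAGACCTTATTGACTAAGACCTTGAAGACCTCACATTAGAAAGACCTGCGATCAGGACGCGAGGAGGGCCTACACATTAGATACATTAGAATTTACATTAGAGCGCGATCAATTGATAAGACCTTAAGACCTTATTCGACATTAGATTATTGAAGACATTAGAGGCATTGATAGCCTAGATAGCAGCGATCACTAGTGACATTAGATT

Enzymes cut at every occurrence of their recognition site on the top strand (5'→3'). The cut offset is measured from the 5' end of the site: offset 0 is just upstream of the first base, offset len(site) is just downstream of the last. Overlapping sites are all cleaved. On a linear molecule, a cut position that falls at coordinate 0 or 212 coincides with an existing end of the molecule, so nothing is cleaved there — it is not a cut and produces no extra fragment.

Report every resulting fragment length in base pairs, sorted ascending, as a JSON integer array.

Scan for sites:
  XjeV (ACATTAGA, off=7): starts [36, 77, 86, 98, 142, 159, 202] → cuts [43, 84, 93, 105, 149, 166, 209]
  OquIX (GCGATCA, off=3): starts [51, 108, 189] → cuts [54, 111, 192]
  IvoIV (AAGACCT, off=5): starts [4, 19, 28, 44, 121, 129] → cuts [9, 24, 33, 49, 126, 134]
  PtaX (ATTGA, off=2): starts [12, 115, 152, 170] → cuts [14, 117, 154, 172]

All cut coordinates (distinct, sorted): [9, 14, 24, 33, 43, 49, 54, 84, 93, 105, 111, 117, 126, 134, 149, 154, 166, 172, 192, 209]

Fragments:
  [0,9): 9 bp
  [9,14): 5 bp
  [14,24): 10 bp
  [24,33): 9 bp
  [33,43): 10 bp
  [43,49): 6 bp
  [49,54): 5 bp
  [54,84): 30 bp
  [84,93): 9 bp
  [93,105): 12 bp
  [105,111): 6 bp
  [111,117): 6 bp
  [117,126): 9 bp
  [126,134): 8 bp
  [134,149): 15 bp
  [149,154): 5 bp
  [154,166): 12 bp
  [166,172): 6 bp
  [172,192): 20 bp
  [192,209): 17 bp
  [209,212): 3 bp

[3,5,5,5,6,6,6,6,8,9,9,9,9,10,10,12,12,15,17,20,30]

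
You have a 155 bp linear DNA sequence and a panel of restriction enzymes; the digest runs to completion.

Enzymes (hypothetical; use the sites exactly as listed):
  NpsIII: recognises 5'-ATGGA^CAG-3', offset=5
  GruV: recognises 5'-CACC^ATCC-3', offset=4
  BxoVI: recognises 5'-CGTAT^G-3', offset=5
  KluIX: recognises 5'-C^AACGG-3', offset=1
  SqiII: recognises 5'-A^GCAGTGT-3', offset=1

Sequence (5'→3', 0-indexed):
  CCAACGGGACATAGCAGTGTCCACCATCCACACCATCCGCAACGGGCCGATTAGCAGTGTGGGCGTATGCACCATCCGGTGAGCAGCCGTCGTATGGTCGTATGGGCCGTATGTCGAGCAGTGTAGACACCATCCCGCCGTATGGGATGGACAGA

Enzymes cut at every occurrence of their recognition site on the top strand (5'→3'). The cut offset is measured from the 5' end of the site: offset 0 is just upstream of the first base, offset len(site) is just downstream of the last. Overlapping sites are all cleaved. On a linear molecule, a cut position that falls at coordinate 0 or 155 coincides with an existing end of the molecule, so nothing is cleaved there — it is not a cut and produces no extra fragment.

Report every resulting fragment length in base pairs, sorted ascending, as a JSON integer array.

Per-enzyme occurrences:
  NpsIII ATGGACAG/5: at [146] ⇒ [151]
  GruV CACCATCC/4: at [21, 30, 69, 127] ⇒ [25, 34, 73, 131]
  BxoVI CGTATG/5: at [63, 90, 98, 107, 138] ⇒ [68, 95, 103, 112, 143]
  KluIX CAACGG/1: at [1, 39] ⇒ [2, 40]
  SqiII AGCAGTGT/1: at [12, 52, 116] ⇒ [13, 53, 117]

Pooled cuts: [2, 13, 25, 34, 40, 53, 68, 73, 95, 103, 112, 117, 131, 143, 151]

Fragment lengths:
  [0,2): 2 bp
  [2,13): 11 bp
  [13,25): 12 bp
  [25,34): 9 bp
  [34,40): 6 bp
  [40,53): 13 bp
  [53,68): 15 bp
  [68,73): 5 bp
  [73,95): 22 bp
  [95,103): 8 bp
  [103,112): 9 bp
  [112,117): 5 bp
  [117,131): 14 bp
  [131,143): 12 bp
  [143,151): 8 bp
  [151,155): 4 bp

[2,4,5,5,6,8,8,9,9,11,12,12,13,14,15,22]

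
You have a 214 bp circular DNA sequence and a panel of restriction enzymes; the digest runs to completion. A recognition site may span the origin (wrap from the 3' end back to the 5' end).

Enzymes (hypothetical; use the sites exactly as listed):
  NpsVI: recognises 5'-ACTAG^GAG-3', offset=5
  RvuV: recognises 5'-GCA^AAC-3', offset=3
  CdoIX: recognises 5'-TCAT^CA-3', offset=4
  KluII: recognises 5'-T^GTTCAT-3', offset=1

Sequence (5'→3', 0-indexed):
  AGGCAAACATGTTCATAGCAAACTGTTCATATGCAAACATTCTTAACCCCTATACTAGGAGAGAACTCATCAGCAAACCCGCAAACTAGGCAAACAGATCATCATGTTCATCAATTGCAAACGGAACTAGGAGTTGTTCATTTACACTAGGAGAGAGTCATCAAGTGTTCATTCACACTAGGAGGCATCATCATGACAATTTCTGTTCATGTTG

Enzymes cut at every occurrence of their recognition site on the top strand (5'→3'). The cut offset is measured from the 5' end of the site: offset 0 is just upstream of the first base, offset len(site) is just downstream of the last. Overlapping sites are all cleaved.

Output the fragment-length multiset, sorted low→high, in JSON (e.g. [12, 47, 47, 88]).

[3,4,5,5,5,5,6,8,8,9,10,10,10,11,11,11,12,13,15,15,15,23]

Scan for sites:
  NpsVI (ACTAGGAG, off=5): starts [53, 125, 145, 176] → cuts [58, 130, 150, 181]
  RvuV (GCAAAC, off=3): starts [2, 17, 32, 72, 80, 89, 116] → cuts [5, 20, 35, 75, 83, 92, 119]
  CdoIX (TCATCA, off=4): starts [66, 98, 107, 157, 187] → cuts [70, 102, 111, 161, 191]
  KluII (TGTTCAT, off=1): starts [9, 23, 104, 134, 165, 203] → cuts [10, 24, 105, 135, 166, 204]

Pooled cuts: [5, 10, 20, 24, 35, 58, 70, 75, 83, 92, 102, 105, 111, 119, 130, 135, 150, 161, 166, 181, 191, 204]

Fragments:
  5→10: 5 bp
  10→20: 10 bp
  20→24: 4 bp
  24→35: 11 bp
  35→58: 23 bp
  58→70: 12 bp
  70→75: 5 bp
  75→83: 8 bp
  83→92: 9 bp
  92→102: 10 bp
  102→105: 3 bp
  105→111: 6 bp
  111→119: 8 bp
  119→130: 11 bp
  130→135: 5 bp
  135→150: 15 bp
  150→161: 11 bp
  161→166: 5 bp
  166→181: 15 bp
  181→191: 10 bp
  191→204: 13 bp
  204→5 (wrap): 214-204+5 = 15 bp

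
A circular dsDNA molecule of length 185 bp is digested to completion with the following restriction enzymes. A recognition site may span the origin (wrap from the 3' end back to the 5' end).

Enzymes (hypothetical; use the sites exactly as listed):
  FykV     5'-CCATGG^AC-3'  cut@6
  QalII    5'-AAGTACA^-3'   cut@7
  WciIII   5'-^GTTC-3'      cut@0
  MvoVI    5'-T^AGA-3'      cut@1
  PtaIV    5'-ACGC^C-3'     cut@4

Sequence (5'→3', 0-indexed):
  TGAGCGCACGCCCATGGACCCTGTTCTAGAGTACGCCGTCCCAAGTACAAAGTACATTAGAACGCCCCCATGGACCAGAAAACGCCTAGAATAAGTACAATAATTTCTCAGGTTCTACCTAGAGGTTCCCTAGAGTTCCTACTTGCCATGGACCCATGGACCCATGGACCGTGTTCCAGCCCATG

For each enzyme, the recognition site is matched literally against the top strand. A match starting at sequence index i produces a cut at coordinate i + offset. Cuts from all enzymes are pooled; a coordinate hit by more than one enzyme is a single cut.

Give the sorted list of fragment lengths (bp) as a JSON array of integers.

Site scan:
  FykV (CCATGGAC, off=6): starts [11, 67, 145, 153, 161] → cuts [17, 73, 151, 159, 167]
  QalII (AAGTACA, off=7): starts [42, 49, 92] → cuts [49, 56, 99]
  WciIII (GTTC, off=0): starts [22, 111, 124, 134, 172] → cuts [22, 111, 124, 134, 172]
  MvoVI (TAGA, off=1): starts [26, 57, 86, 119, 130] → cuts [27, 58, 87, 120, 131]
  PtaIV (ACGCC, off=4): starts [7, 32, 61, 81] → cuts [11, 36, 65, 85]

Pooled cuts: [11, 17, 22, 27, 36, 49, 56, 58, 65, 73, 85, 87, 99, 111, 120, 124, 131, 134, 151, 159, 167, 172]

Fragments:
  11→17: 6 bp
  17→22: 5 bp
  22→27: 5 bp
  27→36: 9 bp
  36→49: 13 bp
  49→56: 7 bp
  56→58: 2 bp
  58→65: 7 bp
  65→73: 8 bp
  73→85: 12 bp
  85→87: 2 bp
  87→99: 12 bp
  99→111: 12 bp
  111→120: 9 bp
  120→124: 4 bp
  124→131: 7 bp
  131→134: 3 bp
  134→151: 17 bp
  151→159: 8 bp
  159→167: 8 bp
  167→172: 5 bp
  172→11 (wrap): 185-172+11 = 24 bp

[2,2,3,4,5,5,5,6,7,7,7,8,8,8,9,9,12,12,12,13,17,24]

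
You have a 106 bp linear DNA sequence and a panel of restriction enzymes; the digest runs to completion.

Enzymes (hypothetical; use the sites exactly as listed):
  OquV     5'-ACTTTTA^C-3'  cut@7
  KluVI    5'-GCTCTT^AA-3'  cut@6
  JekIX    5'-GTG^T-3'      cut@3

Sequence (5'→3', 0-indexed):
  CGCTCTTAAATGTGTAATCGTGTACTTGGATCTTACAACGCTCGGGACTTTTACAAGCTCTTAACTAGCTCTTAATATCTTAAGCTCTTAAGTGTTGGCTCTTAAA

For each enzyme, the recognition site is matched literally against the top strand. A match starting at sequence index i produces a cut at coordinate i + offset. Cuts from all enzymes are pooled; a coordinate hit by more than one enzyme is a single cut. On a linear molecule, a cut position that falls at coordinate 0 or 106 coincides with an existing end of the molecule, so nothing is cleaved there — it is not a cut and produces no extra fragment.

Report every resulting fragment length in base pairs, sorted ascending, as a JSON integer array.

Scan for sites:
  OquV (ACTTTTAC, off=7): starts [46] → cuts [53]
  KluVI (GCTCTTAA, off=6): starts [1, 56, 67, 83, 97] → cuts [7, 62, 73, 89, 103]
  JekIX (GTGT, off=3): starts [11, 19, 91] → cuts [14, 22, 94]

All cut coordinates (distinct, sorted): [7, 14, 22, 53, 62, 73, 89, 94, 103]

Fragment lengths:
  [0,7): 7 bp
  [7,14): 7 bp
  [14,22): 8 bp
  [22,53): 31 bp
  [53,62): 9 bp
  [62,73): 11 bp
  [73,89): 16 bp
  [89,94): 5 bp
  [94,103): 9 bp
  [103,106): 3 bp

[3,5,7,7,8,9,9,11,16,31]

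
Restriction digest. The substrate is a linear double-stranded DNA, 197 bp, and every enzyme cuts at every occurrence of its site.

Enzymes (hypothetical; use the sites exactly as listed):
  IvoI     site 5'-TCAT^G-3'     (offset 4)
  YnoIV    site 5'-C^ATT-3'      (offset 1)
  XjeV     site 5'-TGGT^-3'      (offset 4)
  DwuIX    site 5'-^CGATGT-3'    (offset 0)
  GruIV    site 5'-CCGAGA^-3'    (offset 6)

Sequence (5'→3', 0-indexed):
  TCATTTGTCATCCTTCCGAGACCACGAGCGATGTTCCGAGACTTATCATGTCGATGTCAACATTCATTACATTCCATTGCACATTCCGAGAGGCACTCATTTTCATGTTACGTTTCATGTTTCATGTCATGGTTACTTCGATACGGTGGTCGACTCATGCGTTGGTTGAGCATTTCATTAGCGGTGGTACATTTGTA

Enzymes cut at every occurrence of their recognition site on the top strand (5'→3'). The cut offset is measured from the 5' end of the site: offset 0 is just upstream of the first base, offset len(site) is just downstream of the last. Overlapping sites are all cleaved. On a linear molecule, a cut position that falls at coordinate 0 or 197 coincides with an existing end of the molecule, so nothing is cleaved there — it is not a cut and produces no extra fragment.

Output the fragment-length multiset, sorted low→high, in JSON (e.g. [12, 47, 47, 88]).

[2,2,2,3,4,5,5,5,5,5,7,7,7,7,7,8,8,8,8,9,10,12,12,13,17,19]

Scan for sites:
  IvoI TCATG/4: at [45, 102, 114, 121, 126, 154] ⇒ [49, 106, 118, 125, 130, 158]
  YnoIV CATT/1: at [1, 60, 64, 69, 74, 81, 97, 170, 175, 189] ⇒ [2, 61, 65, 70, 75, 82, 98, 171, 176, 190]
  XjeV TGGT/4: at [129, 146, 162, 184] ⇒ [133, 150, 166, 188]
  DwuIX CGATGT/0: at [28, 51] ⇒ [28, 51]
  GruIV CCGAGA/6: at [15, 35, 85] ⇒ [21, 41, 91]

Pooled cuts: [2, 21, 28, 41, 49, 51, 61, 65, 70, 75, 82, 91, 98, 106, 118, 125, 130, 133, 150, 158, 166, 171, 176, 188, 190]

Fragments:
  [0,2): 2 bp
  [2,21): 19 bp
  [21,28): 7 bp
  [28,41): 13 bp
  [41,49): 8 bp
  [49,51): 2 bp
  [51,61): 10 bp
  [61,65): 4 bp
  [65,70): 5 bp
  [70,75): 5 bp
  [75,82): 7 bp
  [82,91): 9 bp
  [91,98): 7 bp
  [98,106): 8 bp
  [106,118): 12 bp
  [118,125): 7 bp
  [125,130): 5 bp
  [130,133): 3 bp
  [133,150): 17 bp
  [150,158): 8 bp
  [158,166): 8 bp
  [166,171): 5 bp
  [171,176): 5 bp
  [176,188): 12 bp
  [188,190): 2 bp
  [190,197): 7 bp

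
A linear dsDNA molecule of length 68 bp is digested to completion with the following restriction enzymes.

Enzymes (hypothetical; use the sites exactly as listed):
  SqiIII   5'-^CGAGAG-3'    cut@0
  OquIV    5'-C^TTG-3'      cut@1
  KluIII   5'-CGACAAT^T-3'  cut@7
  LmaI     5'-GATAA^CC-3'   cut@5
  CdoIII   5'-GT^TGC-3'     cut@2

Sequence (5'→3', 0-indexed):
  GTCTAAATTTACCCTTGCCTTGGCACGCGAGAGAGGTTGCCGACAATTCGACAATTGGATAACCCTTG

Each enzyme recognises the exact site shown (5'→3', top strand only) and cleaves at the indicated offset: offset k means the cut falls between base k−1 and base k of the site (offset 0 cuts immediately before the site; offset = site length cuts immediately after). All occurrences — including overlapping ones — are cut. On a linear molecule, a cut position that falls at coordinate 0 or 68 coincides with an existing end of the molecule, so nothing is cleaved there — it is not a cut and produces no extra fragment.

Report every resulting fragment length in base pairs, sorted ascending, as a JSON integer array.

Scan for sites:
  SqiIII (CGAGAG, off=0): starts [27] → cuts [27]
  OquIV (CTTG, off=1): starts [13, 18, 64] → cuts [14, 19, 65]
  KluIII (CGACAATT, off=7): starts [40, 48] → cuts [47, 55]
  LmaI (GATAACC, off=5): starts [57] → cuts [62]
  CdoIII (GTTGC, off=2): starts [35] → cuts [37]

Pooled cuts: [14, 19, 27, 37, 47, 55, 62, 65]

Fragment lengths:
  [0,14): 14 bp
  [14,19): 5 bp
  [19,27): 8 bp
  [27,37): 10 bp
  [37,47): 10 bp
  [47,55): 8 bp
  [55,62): 7 bp
  [62,65): 3 bp
  [65,68): 3 bp

[3,3,5,7,8,8,10,10,14]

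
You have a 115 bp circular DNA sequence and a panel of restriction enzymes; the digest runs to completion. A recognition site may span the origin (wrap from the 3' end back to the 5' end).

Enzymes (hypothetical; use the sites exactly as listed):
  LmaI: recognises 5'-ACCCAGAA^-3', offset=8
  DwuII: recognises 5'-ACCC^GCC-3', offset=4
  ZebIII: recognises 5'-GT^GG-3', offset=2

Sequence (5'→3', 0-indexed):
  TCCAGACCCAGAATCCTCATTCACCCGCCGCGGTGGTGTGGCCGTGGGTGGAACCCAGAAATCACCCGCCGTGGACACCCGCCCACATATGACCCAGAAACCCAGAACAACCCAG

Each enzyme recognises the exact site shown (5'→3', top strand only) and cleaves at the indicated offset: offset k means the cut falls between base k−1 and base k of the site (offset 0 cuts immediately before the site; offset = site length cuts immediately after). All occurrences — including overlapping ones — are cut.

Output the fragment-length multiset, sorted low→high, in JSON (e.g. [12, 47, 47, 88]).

Scan for sites:
  LmaI ACCCAGAA/8: at [5, 52, 91, 99] ⇒ [13, 60, 99, 107]
  DwuII ACCCGCC/4: at [22, 63, 76] ⇒ [26, 67, 80]
  ZebIII GTGG/2: at [32, 37, 43, 47, 70] ⇒ [34, 39, 45, 49, 72]

All cut coordinates (distinct, sorted): [13, 26, 34, 39, 45, 49, 60, 67, 72, 80, 99, 107]

Fragments:
  13→26: 13 bp
  26→34: 8 bp
  34→39: 5 bp
  39→45: 6 bp
  45→49: 4 bp
  49→60: 11 bp
  60→67: 7 bp
  67→72: 5 bp
  72→80: 8 bp
  80→99: 19 bp
  99→107: 8 bp
  107→13 (wrap): 115-107+13 = 21 bp

[4,5,5,6,7,8,8,8,11,13,19,21]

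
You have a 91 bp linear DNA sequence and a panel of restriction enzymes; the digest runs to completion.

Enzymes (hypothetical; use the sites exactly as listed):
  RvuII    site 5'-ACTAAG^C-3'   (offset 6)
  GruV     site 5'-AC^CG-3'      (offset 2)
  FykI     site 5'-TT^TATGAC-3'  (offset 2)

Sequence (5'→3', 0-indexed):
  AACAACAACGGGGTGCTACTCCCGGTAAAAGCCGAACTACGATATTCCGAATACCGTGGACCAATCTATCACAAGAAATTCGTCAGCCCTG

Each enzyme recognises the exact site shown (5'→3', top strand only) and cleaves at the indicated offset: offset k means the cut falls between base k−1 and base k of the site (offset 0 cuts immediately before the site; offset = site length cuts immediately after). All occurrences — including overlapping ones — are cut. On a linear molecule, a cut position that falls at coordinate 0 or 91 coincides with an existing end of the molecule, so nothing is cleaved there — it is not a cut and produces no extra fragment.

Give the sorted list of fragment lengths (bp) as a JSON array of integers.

[37,54]

Site scan:
  RvuII (ACTAAGC, off=6): no sites
  GruV ACCG/2: at [52] ⇒ [54]
  FykI (TTTATGAC, off=2): no sites

All cut coordinates (distinct, sorted): [54]

Fragments:
  [0,54): 54 bp
  [54,91): 37 bp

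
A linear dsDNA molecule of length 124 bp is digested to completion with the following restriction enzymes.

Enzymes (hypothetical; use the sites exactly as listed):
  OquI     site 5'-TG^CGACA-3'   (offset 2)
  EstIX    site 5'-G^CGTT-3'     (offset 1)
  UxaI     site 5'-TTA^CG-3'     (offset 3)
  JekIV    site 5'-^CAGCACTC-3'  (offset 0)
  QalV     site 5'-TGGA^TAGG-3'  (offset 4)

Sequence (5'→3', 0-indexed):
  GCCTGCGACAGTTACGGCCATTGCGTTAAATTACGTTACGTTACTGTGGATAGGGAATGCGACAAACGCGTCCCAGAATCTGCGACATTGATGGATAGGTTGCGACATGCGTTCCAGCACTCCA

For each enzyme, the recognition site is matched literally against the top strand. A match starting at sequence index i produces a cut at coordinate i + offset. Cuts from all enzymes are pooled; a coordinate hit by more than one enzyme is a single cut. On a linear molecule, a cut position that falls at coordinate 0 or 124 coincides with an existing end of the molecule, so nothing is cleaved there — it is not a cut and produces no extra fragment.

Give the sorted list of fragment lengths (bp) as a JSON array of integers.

[5,5,5,7,7,9,9,9,10,10,12,13,23]

Per-enzyme occurrences:
  OquI (TGCGACA, off=2): starts [3, 57, 80, 100] → cuts [5, 59, 82, 102]
  EstIX (GCGTT, off=1): starts [22, 108] → cuts [23, 109]
  UxaI (TTACG, off=3): starts [11, 30, 35] → cuts [14, 33, 38]
  JekIV (CAGCACTC, off=0): starts [114] → cuts [114]
  QalV (TGGATAGG, off=4): starts [46, 91] → cuts [50, 95]

All cut coordinates (distinct, sorted): [5, 14, 23, 33, 38, 50, 59, 82, 95, 102, 109, 114]

Fragments:
  [0,5): 5 bp
  [5,14): 9 bp
  [14,23): 9 bp
  [23,33): 10 bp
  [33,38): 5 bp
  [38,50): 12 bp
  [50,59): 9 bp
  [59,82): 23 bp
  [82,95): 13 bp
  [95,102): 7 bp
  [102,109): 7 bp
  [109,114): 5 bp
  [114,124): 10 bp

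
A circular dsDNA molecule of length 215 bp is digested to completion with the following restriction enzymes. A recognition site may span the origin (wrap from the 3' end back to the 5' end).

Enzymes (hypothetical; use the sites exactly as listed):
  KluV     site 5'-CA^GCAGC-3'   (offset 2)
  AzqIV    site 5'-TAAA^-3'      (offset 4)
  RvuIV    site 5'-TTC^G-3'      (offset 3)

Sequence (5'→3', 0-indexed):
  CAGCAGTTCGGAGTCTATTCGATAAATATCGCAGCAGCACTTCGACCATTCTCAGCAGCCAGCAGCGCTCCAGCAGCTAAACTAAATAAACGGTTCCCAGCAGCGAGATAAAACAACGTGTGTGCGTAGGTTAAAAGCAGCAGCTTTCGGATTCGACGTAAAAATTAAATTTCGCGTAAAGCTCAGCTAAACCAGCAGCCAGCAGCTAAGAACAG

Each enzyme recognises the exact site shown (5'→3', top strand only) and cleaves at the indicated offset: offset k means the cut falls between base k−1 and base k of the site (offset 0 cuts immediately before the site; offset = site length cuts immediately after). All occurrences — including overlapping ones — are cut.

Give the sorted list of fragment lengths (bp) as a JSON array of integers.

[3,4,4,4,5,6,6,7,7,7,7,7,8,9,9,9,10,10,11,11,11,11,13,13,23]

Site scan:
  KluV CAGCAGC/2: at [31, 52, 59, 70, 97, 137, 192, 199, 212] ⇒ [33, 54, 61, 72, 99, 139, 194, 201, 214]
  AzqIV TAAA/4: at [22, 77, 82, 86, 108, 131, 158, 165, 176, 187] ⇒ [26, 81, 86, 90, 112, 135, 162, 169, 180, 191]
  RvuIV TTCG/3: at [6, 17, 40, 145, 151, 170] ⇒ [9, 20, 43, 148, 154, 173]

Pooled cuts: [9, 20, 26, 33, 43, 54, 61, 72, 81, 86, 90, 99, 112, 135, 139, 148, 154, 162, 169, 173, 180, 191, 194, 201, 214]

Fragment lengths:
  9→20: 11 bp
  20→26: 6 bp
  26→33: 7 bp
  33→43: 10 bp
  43→54: 11 bp
  54→61: 7 bp
  61→72: 11 bp
  72→81: 9 bp
  81→86: 5 bp
  86→90: 4 bp
  90→99: 9 bp
  99→112: 13 bp
  112→135: 23 bp
  135→139: 4 bp
  139→148: 9 bp
  148→154: 6 bp
  154→162: 8 bp
  162→169: 7 bp
  169→173: 4 bp
  173→180: 7 bp
  180→191: 11 bp
  191→194: 3 bp
  194→201: 7 bp
  201→214: 13 bp
  214→9 (wrap): 215-214+9 = 10 bp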